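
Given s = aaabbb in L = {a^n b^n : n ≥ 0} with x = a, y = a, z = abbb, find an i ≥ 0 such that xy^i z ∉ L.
i = 3

xy³z = a · aaa · abbb = aaaaabbb; aaaaabbb has 5 a's and 3 b's; 5 ≠ 3, so it is not in L.
(Other choices also work, e.g. i = 0, 2; only i = 1 is guaranteed to stay in L since xy¹z = s.)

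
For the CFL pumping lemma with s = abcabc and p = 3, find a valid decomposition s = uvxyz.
u='ab', v='c', x='a', y='b', z='c'

For s = abcabc with pumping length p = 3:

One valid decomposition:
- u = 'ab'
- v = 'c'
- x = 'a'
- y = 'b'
- z = 'c'

Verification:
- uvxyz = 'ab' + 'c' + 'a' + 'b' + 'c' = abcabc ✓
- |vxy| = |'cab'| = 3 ≤ 3 ✓
- |vy| = |'cb'| = 2 > 0 ✓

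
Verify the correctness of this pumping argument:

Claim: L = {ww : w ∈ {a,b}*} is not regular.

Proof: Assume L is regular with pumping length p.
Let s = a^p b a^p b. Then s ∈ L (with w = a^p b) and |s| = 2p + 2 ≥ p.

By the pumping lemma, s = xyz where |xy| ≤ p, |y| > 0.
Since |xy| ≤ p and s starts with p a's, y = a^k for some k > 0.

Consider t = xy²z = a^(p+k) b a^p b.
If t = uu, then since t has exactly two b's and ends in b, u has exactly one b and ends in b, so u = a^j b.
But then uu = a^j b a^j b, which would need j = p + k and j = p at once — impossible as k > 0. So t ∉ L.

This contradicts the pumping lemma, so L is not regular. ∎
The proof is correct.

This proof is valid because:
1. s = a^p b a^p b is in L and is chosen in terms of p, so |s| ≥ p holds for every p
2. The decomposition analysis is correct: |xy| ≤ p forces y to lie inside the leading a's
3. The contradiction is valid: the argument shows a^(p+k) b a^p b cannot be split into two equal halves
4. The conclusion follows logically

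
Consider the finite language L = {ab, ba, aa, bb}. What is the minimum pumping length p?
p = 3

For a finite language L, the pumping lemma holds vacuously if p > max|s| for s ∈ L.

The longest string in L = {ab, ba, aa, bb} has length 2.
If p = 3, then no string s ∈ L has |s| ≥ p, so the condition is vacuously true.

The minimum pumping length is p = 3.

Why no smaller p works: for any p ≤ 2, the longest string s ∈ L has |s| = 2 ≥ p, so it would
have to be pumpable; but pumping up (i = 2, 3, ...) produces ever longer strings, which cannot all lie in the
finite language L. So the pumping property fails for every p ≤ 2.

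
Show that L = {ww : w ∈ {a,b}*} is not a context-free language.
Assume for contradiction that L is context-free, and let p ≥ 1 be the pumping length given by the pumping lemma for CFLs.
Choose s = a^p b^p a^p b^p. Then s ∈ L (take w = a^p b^p) and |s| = 4p ≥ p.
By the CFL pumping lemma, s = uvxyz for some u, v, x, y, z with |vxy| ≤ p, |vy| ≥ 1, and uv^i xy^i z ∈ L for every i ≥ 0.

Write s as four blocks A₁ B₁ A₂ B₂ with A₁ = A₂ = a^p and B₁ = B₂ = b^p. Since |vxy| ≤ p, the window vxy lies inside at most two adjacent blocks. Take i = 0 and let t = uxz, so |t| = 4p − |vy| with 1 ≤ |vy| ≤ p. If |t| is odd, t ∉ L immediately, so assume |vy| is even (hence |vy| ≥ 2) and |t|/2 = 2p − |vy|/2, which satisfies p ≤ |t|/2 ≤ 2p − 1.

Case 1 (vxy inside A₁B₁): t = a^(p−j) b^(p−l) a^p b^p with j + l = |vy|. The second half of t has length < 2p, so it is a suffix of the trailing a^p b^p and ends in b; the first half is a^(p−j) b^(p−l) a^((j+l)/2), which ends in a because (j+l)/2 ≥ 1. The halves differ, so t ∉ L.

Case 2 (vxy inside B₁A₂, straddling the middle): t = a^p b^(p−j) a^(p−l) b^p with j + l = |vy|. If t = ww, then w is a prefix of t of length ≥ p, so w begins with a^p; and w is a suffix of t of length ≥ p, so w ends with b^p. That forces |w| ≥ 2p, contradicting |w| = |t|/2 ≤ 2p − 1. So t ∉ L.

Case 3 (vxy inside A₂B₂): t = a^p b^p a^(p−j) b^(p−l) with j + l = |vy|. The first half of t is a prefix of a^p b^p, so it begins with a; the second half is b^((j+l)/2) a^(p−j) b^(p−l), which begins with b. The halves differ, so t ∉ L.

In every case uv⁰xy⁰z = uxz ∉ L.

This contradicts the CFL pumping lemma, which requires uv^i xy^i z ∈ L for all i ≥ 0.
Hence L = {ww : w ∈ {a,b}*} is not context-free. ∎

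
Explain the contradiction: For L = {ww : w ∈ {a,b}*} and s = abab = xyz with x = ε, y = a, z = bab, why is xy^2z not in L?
xy²z = aabab ∉ L

Pumping with i = 2 replaces y = a by y² = aa:
- Original: s = xyz = abab; abab splits into halves ab · ab, which are equal, so it is in L (w = ab)
- Pumped: xy²z = ε · aa · bab = aabab
- aabab has odd length 5, so it cannot be written as ww and is not in L

The pumping lemma would require xy²z ∈ L, so this decomposition yields a contradiction.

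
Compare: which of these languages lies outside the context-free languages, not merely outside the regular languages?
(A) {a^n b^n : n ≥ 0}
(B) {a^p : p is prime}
(B) {a^p : p is prime}

(B) {a^p : p is prime} requires the CFL pumping lemma.

- {a^n b^n : n ≥ 0} is context-free (but not regular)
  • Can be shown non-regular with the regular pumping lemma
  • After pumping, the number of a's and b's become unequal

- {a^p : p is prime} is NOT context-free
  • Requires the CFL pumping lemma to prove
  • The CFL pumping lemma also fails because prime gaps are unbounded

The CFL pumping lemma is "stronger" in that it can prove non-membership
in the larger class of context-free languages.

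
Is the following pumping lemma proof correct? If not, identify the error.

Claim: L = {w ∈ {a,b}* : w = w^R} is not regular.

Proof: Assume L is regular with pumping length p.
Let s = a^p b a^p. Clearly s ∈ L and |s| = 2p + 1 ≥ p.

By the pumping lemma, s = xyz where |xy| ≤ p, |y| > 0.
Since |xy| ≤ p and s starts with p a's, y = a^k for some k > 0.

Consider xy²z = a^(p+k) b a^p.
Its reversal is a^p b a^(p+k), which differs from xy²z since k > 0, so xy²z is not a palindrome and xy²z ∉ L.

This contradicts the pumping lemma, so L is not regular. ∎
The proof is correct.

This proof is valid because:
1. s = a^p b a^p is in L and is chosen in terms of p, so |s| ≥ p holds for every p
2. The decomposition analysis is correct: |xy| ≤ p forces y to lie inside the leading a's
3. The contradiction is valid: a^(p+k) b a^p has more a's before the b than after it, so it is not a palindrome
4. The conclusion follows logically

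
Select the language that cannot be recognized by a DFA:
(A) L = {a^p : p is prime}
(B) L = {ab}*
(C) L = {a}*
(A) {a^p : p is prime}

(A) L = {a^p : p is prime} is NOT regular.

The pumping lemma can be used to prove this:
After pumping, the length becomes composite

The other languages are regular because they can be recognized by finite automata.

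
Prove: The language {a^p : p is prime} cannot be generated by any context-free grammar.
Assume for contradiction that L is context-free, and let p ≥ 1 be the pumping length given by the pumping lemma for CFLs.
Choose a prime q with q ≥ p and let s = a^q. Then s ∈ L and |s| = q ≥ p.
By the CFL pumping lemma, s = uvxyz for some u, v, x, y, z with |vxy| ≤ p, |vy| ≥ 1, and uv^i xy^i z ∈ L for every i ≥ 0.
All symbols are a's, so only lengths matter: let k = |vy|, with 1 ≤ k ≤ p. Then |uv^i xy^i z| = q + (i − 1)k.

Take i = q + 1: the length is q + qk = q(k + 1).
Both factors satisfy q ≥ 2 and k + 1 ≥ 2, so q(k + 1) is composite and uv^(q+1) xy^(q+1) z ∉ L.

This contradicts the CFL pumping lemma, which requires uv^i xy^i z ∈ L for all i ≥ 0.
Hence L = {a^p : p is prime} is not context-free. ∎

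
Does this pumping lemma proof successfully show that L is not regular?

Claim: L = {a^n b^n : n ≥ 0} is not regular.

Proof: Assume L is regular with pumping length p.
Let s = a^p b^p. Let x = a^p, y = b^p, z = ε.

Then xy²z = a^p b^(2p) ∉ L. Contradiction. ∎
The proof is INCORRECT.

Error: The decomposition violates |xy| ≤ p.
With x = a^p and y = b^p, we have |xy| = 2p > p.
The pumping lemma requires |xy| ≤ p, so y must be within the first p characters.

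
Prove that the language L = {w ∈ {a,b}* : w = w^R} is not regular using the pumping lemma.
Assume for contradiction that L is regular, and let p ≥ 1 be the pumping length given by the pumping lemma.
Choose s = a^p b a^p. Then s ∈ L (it reads the same in both directions) and |s| = 2p + 1 ≥ p.
By the pumping lemma, s = xyz for some x, y, z with |xy| ≤ p, |y| ≥ 1, and xy^i z ∈ L for every i ≥ 0.
Since |xy| ≤ p and the first p symbols of s are all a's, y = a^k for some k with 1 ≤ k ≤ p.

Take i = 2: xy²z = a^(p + k) b a^p.
Its reversal is a^p b a^(p + k). These differ because the block of a's before the unique b has length p + k in one and p in the other, and p + k ≠ p since k ≥ 1. So xy²z is not a palindrome, i.e. xy²z ∉ L.

This contradicts the pumping lemma, which requires xy^i z ∈ L for all i ≥ 0.
Hence L = {w ∈ {a,b}* : w = w^R} is not regular. ∎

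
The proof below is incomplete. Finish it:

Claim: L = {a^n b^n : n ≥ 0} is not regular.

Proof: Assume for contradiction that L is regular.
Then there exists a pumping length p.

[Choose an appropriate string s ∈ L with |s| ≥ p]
s = a^p b^p

This string is in L (has equal a's and b's) and has length 2p ≥ p.
Any decomposition xyz with |xy| ≤ p means y consists only of a's,
so pumping will unbalance the counts.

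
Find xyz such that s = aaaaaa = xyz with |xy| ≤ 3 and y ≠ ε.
x = 'aa', y = 'a', z = 'aaa'

For s = aaaaaa and p = 3, one valid decomposition is:
- x = 'aa' (length 2)
- y = 'a' (length 1)
- z = 'aaa' (length 3)

Verification:
- xyz = 'aa' + 'a' + 'aaa' = aaaaaa ✓
- |xy| = 3 ≤ 3 ✓
- |y| = 1 > 0 ✓

All pumping lemma constraints are satisfied.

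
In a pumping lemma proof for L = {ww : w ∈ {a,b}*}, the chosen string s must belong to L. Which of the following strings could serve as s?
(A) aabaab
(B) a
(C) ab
(A) aabaab

The pumping lemma is applied to a string s that lies in L, so first check membership of each option:
- (A) aabaab splits into halves aab · aab, which are equal, so it is in L (w = aab) ✓
- (B) a has odd length 1, so it cannot be written as ww and is not in L ✗
- (C) ab has length 2; its halves are a and b, which differ, so it is not in L ✗

Only (A) aabaab is in L, so it is the only candidate that could play the role of s.
(In a complete proof one picks s in terms of the pumping length p so that |s| ≥ p is guaranteed; a fixed string like aabaab illustrates the shape of such an s.)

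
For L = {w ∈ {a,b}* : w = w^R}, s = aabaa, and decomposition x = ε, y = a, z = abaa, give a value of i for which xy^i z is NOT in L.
i = 2

xy²z = ε · aa · abaa = aaabaa; aaabaa reversed is aabaaa ≠ aaabaa, so it is not a palindrome and is not in L.
(Other choices also work, e.g. i = 0, 3; only i = 1 is guaranteed to stay in L since xy¹z = s.)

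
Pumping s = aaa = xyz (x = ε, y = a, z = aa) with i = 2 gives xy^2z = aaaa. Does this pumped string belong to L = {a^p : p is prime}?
No

xy²z = ε · aa · aa = aaaa.
aaaa has length 4 = 2 × 2, which is not prime, so it is not in L.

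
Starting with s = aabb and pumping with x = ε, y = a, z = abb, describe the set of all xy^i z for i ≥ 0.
{xy^i z : i ≥ 0} = {a^(i+1) b^2 : i ≥ 0} = {abb, aabb, aaabb, ...}

With x = ε, y = a, z = abb: Starting with aabb and pumping the first 'a' (z = abb keeps the second 'a'), we get strings with i+1 a's followed by 2 b's for i = 0, 1, 2, ...; note bb is not produced because z always contributes one a.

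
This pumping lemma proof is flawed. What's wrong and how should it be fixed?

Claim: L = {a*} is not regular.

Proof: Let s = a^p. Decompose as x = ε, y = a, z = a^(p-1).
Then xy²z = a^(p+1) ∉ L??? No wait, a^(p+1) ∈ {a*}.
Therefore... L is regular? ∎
Error: The proof attempts to show a*  is not regular, but a* IS regular!

Correction: a* is a regular language (recognized by a simple DFA with one accepting state and self-loop on 'a'). The pumping lemma can only prove non-regularity, not regularity. For regular languages, pumping always works.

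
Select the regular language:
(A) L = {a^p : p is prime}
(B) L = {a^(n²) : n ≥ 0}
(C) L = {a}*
(C) {a}*

(C) L = {a}* is regular.

This can be recognized by a finite automaton (DFA/NFA).
Regular expressions like {a}* define regular languages.

The other choices are not regular:
- {a^(n²) : n ≥ 0}: After pumping, length is no longer a perfect square
- {a^p : p is prime}: After pumping, the length becomes composite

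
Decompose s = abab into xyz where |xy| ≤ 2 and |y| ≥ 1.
x = 'a', y = 'b', z = 'ab'

For s = abab and p = 2, one valid decomposition is:
- x = 'a' (length 1)
- y = 'b' (length 1)
- z = 'ab' (length 2)

Verification:
- xyz = 'a' + 'b' + 'ab' = abab ✓
- |xy| = 2 ≤ 2 ✓
- |y| = 1 > 0 ✓

All pumping lemma constraints are satisfied.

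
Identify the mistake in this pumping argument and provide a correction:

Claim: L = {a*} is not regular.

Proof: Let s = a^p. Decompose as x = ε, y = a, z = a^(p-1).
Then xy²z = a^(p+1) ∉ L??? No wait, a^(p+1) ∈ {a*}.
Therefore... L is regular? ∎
Error: The proof attempts to show a*  is not regular, but a* IS regular!

Correction: a* is a regular language (recognized by a simple DFA with one accepting state and self-loop on 'a'). The pumping lemma can only prove non-regularity, not regularity. For regular languages, pumping always works.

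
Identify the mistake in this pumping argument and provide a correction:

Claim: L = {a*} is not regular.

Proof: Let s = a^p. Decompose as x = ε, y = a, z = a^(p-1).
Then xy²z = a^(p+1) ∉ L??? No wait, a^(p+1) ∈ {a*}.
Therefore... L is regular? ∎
Error: The proof attempts to show a*  is not regular, but a* IS regular!

Correction: a* is a regular language (recognized by a simple DFA with one accepting state and self-loop on 'a'). The pumping lemma can only prove non-regularity, not regularity. For regular languages, pumping always works.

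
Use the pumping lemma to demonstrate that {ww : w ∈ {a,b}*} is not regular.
Assume for contradiction that L is regular, and let p ≥ 1 be the pumping length given by the pumping lemma.
Choose s = a^p b a^p b. Then s ∈ L (take w = a^p b) and |s| = 2p + 2 ≥ p.
By the pumping lemma, s = xyz for some x, y, z with |xy| ≤ p, |y| ≥ 1, and xy^i z ∈ L for every i ≥ 0.
Since |xy| ≤ p and the first p symbols of s are all a's, y = a^k for some k with 1 ≤ k ≤ p.

Take i = 2: t = xy²z = a^(p + k) b a^p b.
Suppose t = uu for some string u. The string t contains exactly two b's and ends in b, so u contains exactly one b and ends in b; hence u = a^j b for some j, and uu = a^j b a^j b. Comparing with t = a^(p + k) b a^p b forces j = p + k (first block) and j = p (second block), which is impossible since k ≥ 1. So t ∉ L.

This contradicts the pumping lemma, which requires xy^i z ∈ L for all i ≥ 0.
Hence L = {ww : w ∈ {a,b}*} is not regular. ∎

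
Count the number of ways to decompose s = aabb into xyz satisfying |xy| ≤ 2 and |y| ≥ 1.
3

For s = 'aabb' with pumping length p = 2:

Constraints: |xy| ≤ 2, |y| > 0

Valid decompositions (|xy| ≤ p, |y| ≥ 1):
  • x='', y='a', z='abb'
  • x='a', y='a', z='bb'
  • x='', y='aa', z='bb'

Total count: 3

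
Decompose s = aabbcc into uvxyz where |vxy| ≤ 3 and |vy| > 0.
u='aa', v='b', x='b', y='c', z='c'

For s = aabbcc with pumping length p = 3:

One valid decomposition:
- u = 'aa'
- v = 'b'
- x = 'b'
- y = 'c'
- z = 'c'

Verification:
- uvxyz = 'aa' + 'b' + 'b' + 'c' + 'c' = aabbcc ✓
- |vxy| = |'bbc'| = 3 ≤ 3 ✓
- |vy| = |'bc'| = 2 > 0 ✓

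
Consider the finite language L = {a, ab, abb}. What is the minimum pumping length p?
p = 4

For a finite language L, the pumping lemma holds vacuously if p > max|s| for s ∈ L.

The longest string in L = {a, ab, abb} has length 3.
If p = 4, then no string s ∈ L has |s| ≥ p, so the condition is vacuously true.

The minimum pumping length is p = 4.

Why no smaller p works: for any p ≤ 3, the longest string s ∈ L has |s| = 3 ≥ p, so it would
have to be pumpable; but pumping up (i = 2, 3, ...) produces ever longer strings, which cannot all lie in the
finite language L. So the pumping property fails for every p ≤ 3.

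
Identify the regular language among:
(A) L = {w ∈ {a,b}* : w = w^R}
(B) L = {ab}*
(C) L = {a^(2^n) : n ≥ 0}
(B) {ab}*

(B) L = {ab}* is regular.

This can be recognized by a finite automaton (DFA/NFA).
Regular expressions like {ab}* define regular languages.

The other choices are not regular:
- {w ∈ {a,b}* : w = w^R}: After pumping, the string is no longer symmetric
- {a^(2^n) : n ≥ 0}: After pumping, length is no longer a power of 2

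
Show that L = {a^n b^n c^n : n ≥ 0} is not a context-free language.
Assume for contradiction that L is context-free, and let p ≥ 1 be the pumping length given by the pumping lemma for CFLs.
Choose s = a^p b^p c^p. Then s ∈ L and |s| = 3p ≥ p.
By the CFL pumping lemma, s = uvxyz for some u, v, x, y, z with |vxy| ≤ p, |vy| ≥ 1, and uv^i xy^i z ∈ L for every i ≥ 0.

Because |vxy| ≤ p, the window vxy cannot contain both an a and a c: any substring of s containing both must include the entire block b^p plus at least one a and one c, so it has length ≥ p + 2 > p.
Hence at least one of the letters a, c does not occur in vy at all.

Take i = 0: the string uxz is obtained from s by deleting |vy| ≥ 1 symbols, so |uxz| = 3p − |vy| < 3p.
But the letter (a or c) that does not occur in vy still occurs exactly p times in uxz. Every string of L with exactly p copies of some letter is a^p b^p c^p, of length 3p. Since |uxz| < 3p, uxz ∉ L.

This contradicts the CFL pumping lemma, which requires uv^i xy^i z ∈ L for all i ≥ 0.
Hence L = {a^n b^n c^n : n ≥ 0} is not context-free. ∎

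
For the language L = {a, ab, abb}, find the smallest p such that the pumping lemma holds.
p = 4

For a finite language L, the pumping lemma holds vacuously if p > max|s| for s ∈ L.

The longest string in L = {a, ab, abb} has length 3.
If p = 4, then no string s ∈ L has |s| ≥ p, so the condition is vacuously true.

The minimum pumping length is p = 4.

Why no smaller p works: for any p ≤ 3, the longest string s ∈ L has |s| = 3 ≥ p, so it would
have to be pumpable; but pumping up (i = 2, 3, ...) produces ever longer strings, which cannot all lie in the
finite language L. So the pumping property fails for every p ≤ 3.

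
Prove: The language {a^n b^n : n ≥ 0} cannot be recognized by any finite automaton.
Assume for contradiction that L is regular, and let p ≥ 1 be the pumping length given by the pumping lemma.
Choose s = a^p b^p. Then s ∈ L and |s| = 2p ≥ p.
By the pumping lemma, s = xyz for some x, y, z with |xy| ≤ p, |y| ≥ 1, and xy^i z ∈ L for every i ≥ 0.
Since |xy| ≤ p and the first p symbols of s are all a's, we must have y = a^k for some k with 1 ≤ k ≤ p.

Take i = 0: xy⁰z = a^(p − k) b^p.
This string has p − k a's but p b's, and p − k < p because k ≥ 1. So xy⁰z ∉ L.

This contradicts the pumping lemma, which requires xy^i z ∈ L for all i ≥ 0.
Hence L = {a^n b^n : n ≥ 0} is not regular. ∎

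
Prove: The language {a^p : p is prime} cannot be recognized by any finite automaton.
Assume for contradiction that L is regular, and let p ≥ 1 be the pumping length given by the pumping lemma.
Choose a prime q with q ≥ p (one exists because there are infinitely many primes) and let s = a^q. Then s ∈ L and |s| = q ≥ p.
By the pumping lemma, s = xyz for some x, y, z with |xy| ≤ p, |y| ≥ 1, and xy^i z ∈ L for every i ≥ 0.
Here y = a^k for some k with 1 ≤ k ≤ p, and xy^i z = a^(q + (i − 1)k) for every i ≥ 0.

Take i = q + 1: |xy^(q+1) z| = q + qk = q(k + 1).
Both factors satisfy q ≥ 2 and k + 1 ≥ 2, so q(k + 1) is composite, and xy^(q+1) z ∉ L.

This contradicts the pumping lemma, which requires xy^i z ∈ L for all i ≥ 0.
Hence L = {a^p : p is prime} is not regular. ∎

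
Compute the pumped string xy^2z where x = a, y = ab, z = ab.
aababab

Given x = 'a', y = 'ab', z = 'ab' and i = 2:

xy^2z = x + y·y·...·y (2 times) + z
       = 'a' + 'ab'^2 + 'ab'
       = 'a' + 'abab' + 'ab'
       = 'aababab'

The pumped string is 'aababab' with length 7.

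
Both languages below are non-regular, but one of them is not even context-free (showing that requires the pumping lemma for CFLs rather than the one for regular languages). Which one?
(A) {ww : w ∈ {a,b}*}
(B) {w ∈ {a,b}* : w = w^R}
(A) {ww : w ∈ {a,b}*}

(A) {ww : w ∈ {a,b}*} requires the CFL pumping lemma.

- {w ∈ {a,b}* : w = w^R} is context-free (but not regular)
  • Can be shown non-regular with the regular pumping lemma
  • After pumping, the string is no longer symmetric

- {ww : w ∈ {a,b}*} is NOT context-free
  • Requires the CFL pumping lemma to prove
  • Cannot verify equality of two arbitrary substrings

The CFL pumping lemma is "stronger" in that it can prove non-membership
in the larger class of context-free languages.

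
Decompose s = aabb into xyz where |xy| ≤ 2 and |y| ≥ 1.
x = '', y = 'a', z = 'abb'

For s = aabb and p = 2, one valid decomposition is:
- x = '' (length 0)
- y = 'a' (length 1)
- z = 'abb' (length 3)

Verification:
- xyz = '' + 'a' + 'abb' = aabb ✓
- |xy| = 1 ≤ 2 ✓
- |y| = 1 > 0 ✓

All pumping lemma constraints are satisfied.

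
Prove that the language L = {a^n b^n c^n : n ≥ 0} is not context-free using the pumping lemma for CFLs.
Assume for contradiction that L is context-free, and let p ≥ 1 be the pumping length given by the pumping lemma for CFLs.
Choose s = a^p b^p c^p. Then s ∈ L and |s| = 3p ≥ p.
By the CFL pumping lemma, s = uvxyz for some u, v, x, y, z with |vxy| ≤ p, |vy| ≥ 1, and uv^i xy^i z ∈ L for every i ≥ 0.

Because |vxy| ≤ p, the window vxy cannot contain both an a and a c: any substring of s containing both must include the entire block b^p plus at least one a and one c, so it has length ≥ p + 2 > p.
Hence at least one of the letters a, c does not occur in vy at all.

Take i = 0: the string uxz is obtained from s by deleting |vy| ≥ 1 symbols, so |uxz| = 3p − |vy| < 3p.
But the letter (a or c) that does not occur in vy still occurs exactly p times in uxz. Every string of L with exactly p copies of some letter is a^p b^p c^p, of length 3p. Since |uxz| < 3p, uxz ∉ L.

This contradicts the CFL pumping lemma, which requires uv^i xy^i z ∈ L for all i ≥ 0.
Hence L = {a^n b^n c^n : n ≥ 0} is not context-free. ∎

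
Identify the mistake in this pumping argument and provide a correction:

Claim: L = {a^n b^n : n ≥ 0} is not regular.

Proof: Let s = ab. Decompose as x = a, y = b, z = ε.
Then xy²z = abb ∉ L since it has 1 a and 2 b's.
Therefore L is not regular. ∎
Error: The string s = ab might be shorter than the pumping length p.

Correction: Choose s = a^p b^p to ensure |s| ≥ p. Also, the decomposition is wrong: with |xy| ≤ p, y cannot include b's when s starts with p a's.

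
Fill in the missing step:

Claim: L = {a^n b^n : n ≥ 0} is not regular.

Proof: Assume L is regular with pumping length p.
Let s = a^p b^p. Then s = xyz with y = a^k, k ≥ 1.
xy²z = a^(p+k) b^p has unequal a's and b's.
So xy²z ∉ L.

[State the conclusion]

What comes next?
This contradicts the pumping lemma for regular languages,
which guarantees xy^i z ∈ L for all i ≥ 0.

Since our assumption that L is regular leads to a contradiction,
we conclude that L = {a^n b^n : n ≥ 0} is NOT regular. ∎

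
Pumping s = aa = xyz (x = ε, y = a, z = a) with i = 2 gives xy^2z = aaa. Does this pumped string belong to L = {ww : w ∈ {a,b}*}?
No

xy²z = ε · aa · a = aaa.
aaa has odd length 3, so it cannot be written as ww and is not in L.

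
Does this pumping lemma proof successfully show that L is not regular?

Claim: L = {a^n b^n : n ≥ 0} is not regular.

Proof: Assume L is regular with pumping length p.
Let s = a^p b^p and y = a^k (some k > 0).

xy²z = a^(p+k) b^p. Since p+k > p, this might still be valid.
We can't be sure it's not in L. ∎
The proof is INCORRECT.

Error: The conclusion is wrong.
xy²z = a^(p+k) b^p is definitely NOT in L because the number of a's (p+k) ≠ number of b's (p).
The proof incorrectly doubts what is actually a valid contradiction.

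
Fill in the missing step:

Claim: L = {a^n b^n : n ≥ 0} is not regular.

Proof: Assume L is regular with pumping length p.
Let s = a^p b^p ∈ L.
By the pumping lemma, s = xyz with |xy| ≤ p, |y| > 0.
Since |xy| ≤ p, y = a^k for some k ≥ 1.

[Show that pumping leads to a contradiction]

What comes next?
Consider xy²z = a^(p+k) b^p.

Since k ≥ 1, we have p + k > p.
So xy²z has more a's than b's: (p+k) a's vs p b's.
This means xy²z ∉ L because a^n b^n requires equal counts.

This contradicts the pumping lemma which states xy²z ∈ L.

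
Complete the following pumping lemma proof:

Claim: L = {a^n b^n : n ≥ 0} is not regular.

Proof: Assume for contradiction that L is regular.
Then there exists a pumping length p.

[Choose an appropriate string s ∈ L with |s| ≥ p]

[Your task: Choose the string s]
s = a^p b^p

This string is in L (has equal a's and b's) and has length 2p ≥ p.
Any decomposition xyz with |xy| ≤ p means y consists only of a's,
so pumping will unbalance the counts.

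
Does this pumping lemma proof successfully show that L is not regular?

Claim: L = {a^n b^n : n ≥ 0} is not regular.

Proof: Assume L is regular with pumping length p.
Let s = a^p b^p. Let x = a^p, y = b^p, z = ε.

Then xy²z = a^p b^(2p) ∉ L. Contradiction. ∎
The proof is INCORRECT.

Error: The decomposition violates |xy| ≤ p.
With x = a^p and y = b^p, we have |xy| = 2p > p.
The pumping lemma requires |xy| ≤ p, so y must be within the first p characters.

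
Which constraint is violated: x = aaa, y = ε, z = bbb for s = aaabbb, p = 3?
Violated: |y| > 0

The decomposition x = aaa, y = ε, z = bbb for s = aaabbb with p = 3
violates the constraint: |y| > 0

|y| = 0, but the pumping lemma requires |y| > 0 (y must be non-empty).

Pumping lemma constraints:
1. xyz = s (decomposition is valid)
2. |xy| ≤ p
3. |y| > 0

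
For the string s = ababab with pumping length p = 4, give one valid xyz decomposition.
x = 'ab', y = 'ab', z = 'ab'

For s = ababab and p = 4, one valid decomposition is:
- x = 'ab' (length 2)
- y = 'ab' (length 2)
- z = 'ab' (length 2)

Verification:
- xyz = 'ab' + 'ab' + 'ab' = ababab ✓
- |xy| = 4 ≤ 4 ✓
- |y| = 2 > 0 ✓

All pumping lemma constraints are satisfied.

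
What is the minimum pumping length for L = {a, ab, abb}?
p = 4

For a finite language L, the pumping lemma holds vacuously if p > max|s| for s ∈ L.

The longest string in L = {a, ab, abb} has length 3.
If p = 4, then no string s ∈ L has |s| ≥ p, so the condition is vacuously true.

The minimum pumping length is p = 4.

Why no smaller p works: for any p ≤ 3, the longest string s ∈ L has |s| = 3 ≥ p, so it would
have to be pumpable; but pumping up (i = 2, 3, ...) produces ever longer strings, which cannot all lie in the
finite language L. So the pumping property fails for every p ≤ 3.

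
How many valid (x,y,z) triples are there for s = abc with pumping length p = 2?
3

For s = 'abc' with pumping length p = 2:

Constraints: |xy| ≤ 2, |y| > 0

Valid decompositions (|xy| ≤ p, |y| ≥ 1):
  • x='', y='a', z='bc'
  • x='a', y='b', z='c'
  • x='', y='ab', z='c'

Total count: 3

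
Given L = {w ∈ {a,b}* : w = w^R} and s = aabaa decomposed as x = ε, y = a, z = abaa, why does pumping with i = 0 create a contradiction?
xy⁰z = abaa ∉ L

Pumping with i = 0 replaces y = a by y⁰ = ε:
- Original: s = xyz = aabaa; aabaa reversed is aabaa, the same string, so it is a palindrome and is in L
- Pumped: xy⁰z = ε · ε · abaa = abaa
- abaa reversed is aaba ≠ abaa, so it is not a palindrome and is not in L

The pumping lemma would require xy⁰z ∈ L, so this decomposition yields a contradiction.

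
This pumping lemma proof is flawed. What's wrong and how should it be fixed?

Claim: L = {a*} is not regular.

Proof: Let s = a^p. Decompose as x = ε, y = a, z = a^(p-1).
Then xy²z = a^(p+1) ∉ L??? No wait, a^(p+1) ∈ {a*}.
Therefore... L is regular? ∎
Error: The proof attempts to show a*  is not regular, but a* IS regular!

Correction: a* is a regular language (recognized by a simple DFA with one accepting state and self-loop on 'a'). The pumping lemma can only prove non-regularity, not regularity. For regular languages, pumping always works.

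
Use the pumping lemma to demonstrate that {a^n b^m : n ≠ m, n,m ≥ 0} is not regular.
Assume for contradiction that L is regular, and let p ≥ 1 be the pumping length given by the pumping lemma.
Choose s = a^p b^(p + p!). Then s ∈ L because p ≠ p + p! (as p! ≥ 1), and |s| ≥ p.
By the pumping lemma, s = xyz for some x, y, z with |xy| ≤ p, |y| ≥ 1, and xy^i z ∈ L for every i ≥ 0.
Since |xy| ≤ p and the first p symbols of s are all a's, y = a^k for some k with 1 ≤ k ≤ p.
For every i ≥ 0, xy^i z = a^(p + (i − 1)k) b^(p + p!).

Because 1 ≤ k ≤ p, k divides p!. Let t = p!/k (a positive integer) and take i = t + 1.
Then the number of a's is p + tk = p + p!, which equals the number of b's.
So xy^(t+1) z = a^(p + p!) b^(p + p!) has equally many a's and b's and is NOT in L.

This contradicts the pumping lemma, which requires xy^i z ∈ L for all i ≥ 0.
Hence L = {a^n b^m : n ≠ m, n,m ≥ 0} is not regular. ∎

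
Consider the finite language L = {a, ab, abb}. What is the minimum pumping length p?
p = 4

For a finite language L, the pumping lemma holds vacuously if p > max|s| for s ∈ L.

The longest string in L = {a, ab, abb} has length 3.
If p = 4, then no string s ∈ L has |s| ≥ p, so the condition is vacuously true.

The minimum pumping length is p = 4.

Why no smaller p works: for any p ≤ 3, the longest string s ∈ L has |s| = 3 ≥ p, so it would
have to be pumpable; but pumping up (i = 2, 3, ...) produces ever longer strings, which cannot all lie in the
finite language L. So the pumping property fails for every p ≤ 3.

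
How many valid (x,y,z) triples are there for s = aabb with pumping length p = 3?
6

For s = 'aabb' with pumping length p = 3:

Constraints: |xy| ≤ 3, |y| > 0

Valid decompositions (|xy| ≤ p, |y| ≥ 1):
  • x='', y='a', z='abb'
  • x='a', y='a', z='bb'
  • x='', y='aa', z='bb'
  • x='aa', y='b', z='b'
  • x='a', y='ab', z='b'
  • x='', y='aab', z='b'

Total count: 6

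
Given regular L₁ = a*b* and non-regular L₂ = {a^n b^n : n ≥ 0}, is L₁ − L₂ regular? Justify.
No — L₁ − L₂ is not regular.

a*b* − {a^n b^n} = {a^n b^m : n ≠ m}. If this were regular, then its complement intersected with a*b*, namely {a^n b^n : n ≥ 0}, would be regular too (closure under complement and intersection) — contradiction. So L₁ − L₂ is not regular.

Note that the bare facts "L₁ regular, L₂ non-regular" do not settle the question by themselves: the closure of regular languages under ∪, ∩, complement and difference applies only when BOTH operands are regular. With a non-regular operand the result can come out regular or non-regular depending on the specific languages, so one has to work out L₁ − L₂ for this particular pair, as above.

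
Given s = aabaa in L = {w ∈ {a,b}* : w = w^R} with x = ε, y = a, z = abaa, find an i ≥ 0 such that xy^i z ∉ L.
i = 2

xy²z = ε · aa · abaa = aaabaa; aaabaa reversed is aabaaa ≠ aaabaa, so it is not a palindrome and is not in L.
(Other choices also work, e.g. i = 0, 3; only i = 1 is guaranteed to stay in L since xy¹z = s.)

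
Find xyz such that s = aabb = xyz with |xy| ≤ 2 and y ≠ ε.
x = '', y = 'a', z = 'abb'

For s = aabb and p = 2, one valid decomposition is:
- x = '' (length 0)
- y = 'a' (length 1)
- z = 'abb' (length 3)

Verification:
- xyz = '' + 'a' + 'abb' = aabb ✓
- |xy| = 1 ≤ 2 ✓
- |y| = 1 > 0 ✓

All pumping lemma constraints are satisfied.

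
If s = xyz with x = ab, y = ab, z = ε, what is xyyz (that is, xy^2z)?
ababab

Given x = 'ab', y = 'ab', z = '' and i = 2:

xy^2z = x + y·y·...·y (2 times) + z
       = 'ab' + 'ab'^2 + ''
       = 'ab' + 'abab' + ''
       = 'ababab'

The pumped string is 'ababab' with length 6.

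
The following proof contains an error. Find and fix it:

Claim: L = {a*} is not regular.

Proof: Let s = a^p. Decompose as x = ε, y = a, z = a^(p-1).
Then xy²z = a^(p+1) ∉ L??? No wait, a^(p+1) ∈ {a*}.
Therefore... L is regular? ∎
Error: The proof attempts to show a*  is not regular, but a* IS regular!

Correction: a* is a regular language (recognized by a simple DFA with one accepting state and self-loop on 'a'). The pumping lemma can only prove non-regularity, not regularity. For regular languages, pumping always works.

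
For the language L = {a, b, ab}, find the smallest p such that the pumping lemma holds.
p = 3

For a finite language L, the pumping lemma holds vacuously if p > max|s| for s ∈ L.

The longest string in L = {a, b, ab} has length 2.
If p = 3, then no string s ∈ L has |s| ≥ p, so the condition is vacuously true.

The minimum pumping length is p = 3.

Why no smaller p works: for any p ≤ 2, the longest string s ∈ L has |s| = 2 ≥ p, so it would
have to be pumpable; but pumping up (i = 2, 3, ...) produces ever longer strings, which cannot all lie in the
finite language L. So the pumping property fails for every p ≤ 2.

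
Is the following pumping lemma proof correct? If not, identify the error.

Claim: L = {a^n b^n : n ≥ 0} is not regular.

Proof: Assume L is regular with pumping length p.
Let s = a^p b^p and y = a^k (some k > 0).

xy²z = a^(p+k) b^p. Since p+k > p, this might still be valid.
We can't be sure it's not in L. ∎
The proof is INCORRECT.

Error: The conclusion is wrong.
xy²z = a^(p+k) b^p is definitely NOT in L because the number of a's (p+k) ≠ number of b's (p).
The proof incorrectly doubts what is actually a valid contradiction.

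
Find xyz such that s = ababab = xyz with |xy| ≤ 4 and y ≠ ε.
x = 'ab', y = 'ab', z = 'ab'

For s = ababab and p = 4, one valid decomposition is:
- x = 'ab' (length 2)
- y = 'ab' (length 2)
- z = 'ab' (length 2)

Verification:
- xyz = 'ab' + 'ab' + 'ab' = ababab ✓
- |xy| = 4 ≤ 4 ✓
- |y| = 2 > 0 ✓

All pumping lemma constraints are satisfied.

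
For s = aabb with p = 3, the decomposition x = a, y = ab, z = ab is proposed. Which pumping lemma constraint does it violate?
Violated: xyz = s

The decomposition x = a, y = ab, z = ab for s = aabb with p = 3
violates the constraint: xyz = s

xyz = 'a' + 'ab' + 'ab' = 'aabab' ≠ 'aabb' = s. The decomposition doesn't reconstruct s.

Pumping lemma constraints:
1. xyz = s (decomposition is valid)
2. |xy| ≤ p
3. |y| > 0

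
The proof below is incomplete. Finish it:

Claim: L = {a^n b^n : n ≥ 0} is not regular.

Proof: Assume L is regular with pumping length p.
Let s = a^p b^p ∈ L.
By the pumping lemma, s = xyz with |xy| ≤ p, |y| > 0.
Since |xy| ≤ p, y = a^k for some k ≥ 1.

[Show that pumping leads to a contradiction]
Consider xy²z = a^(p+k) b^p.

Since k ≥ 1, we have p + k > p.
So xy²z has more a's than b's: (p+k) a's vs p b's.
This means xy²z ∉ L because a^n b^n requires equal counts.

This contradicts the pumping lemma which states xy²z ∈ L.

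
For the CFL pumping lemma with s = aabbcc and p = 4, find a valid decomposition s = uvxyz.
u='a', v='a', x='bb', y='c', z='c'

For s = aabbcc with pumping length p = 4:

One valid decomposition:
- u = 'a'
- v = 'a'
- x = 'bb'
- y = 'c'
- z = 'c'

Verification:
- uvxyz = 'a' + 'a' + 'bb' + 'c' + 'c' = aabbcc ✓
- |vxy| = |'abbc'| = 4 ≤ 4 ✓
- |vy| = |'ac'| = 2 > 0 ✓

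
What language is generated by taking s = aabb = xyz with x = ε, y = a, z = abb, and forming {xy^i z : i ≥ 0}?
{xy^i z : i ≥ 0} = {a^(i+1) b^2 : i ≥ 0} = {abb, aabb, aaabb, ...}

With x = ε, y = a, z = abb: Starting with aabb and pumping the first 'a' (z = abb keeps the second 'a'), we get strings with i+1 a's followed by 2 b's for i = 0, 1, 2, ...; note bb is not produced because z always contributes one a.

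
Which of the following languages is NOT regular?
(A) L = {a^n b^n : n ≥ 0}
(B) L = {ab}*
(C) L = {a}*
(A) {a^n b^n : n ≥ 0}

(A) L = {a^n b^n : n ≥ 0} is NOT regular.

The pumping lemma can be used to prove this:
After pumping, the number of a's and b's become unequal

The other languages are regular because they can be recognized by finite automata.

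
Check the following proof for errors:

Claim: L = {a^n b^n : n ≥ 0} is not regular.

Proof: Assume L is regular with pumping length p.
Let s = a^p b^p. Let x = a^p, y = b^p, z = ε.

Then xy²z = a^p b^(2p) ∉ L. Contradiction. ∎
The proof is INCORRECT.

Error: The decomposition violates |xy| ≤ p.
With x = a^p and y = b^p, we have |xy| = 2p > p.
The pumping lemma requires |xy| ≤ p, so y must be within the first p characters.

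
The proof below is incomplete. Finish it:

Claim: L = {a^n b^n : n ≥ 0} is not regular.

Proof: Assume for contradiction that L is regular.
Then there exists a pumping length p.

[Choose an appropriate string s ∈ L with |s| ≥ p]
s = a^p b^p

This string is in L (has equal a's and b's) and has length 2p ≥ p.
Any decomposition xyz with |xy| ≤ p means y consists only of a's,
so pumping will unbalance the counts.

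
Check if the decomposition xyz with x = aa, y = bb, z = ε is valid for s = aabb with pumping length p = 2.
Violated: |xy| ≤ p

The decomposition x = aa, y = bb, z = ε for s = aabb with p = 2
violates the constraint: |xy| ≤ p

|xy| = |aabb| = 4 > 2 = p. The decomposition puts too many characters in xy.

Pumping lemma constraints:
1. xyz = s (decomposition is valid)
2. |xy| ≤ p
3. |y| > 0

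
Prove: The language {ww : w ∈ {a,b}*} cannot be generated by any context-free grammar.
Assume for contradiction that L is context-free, and let p ≥ 1 be the pumping length given by the pumping lemma for CFLs.
Choose s = a^p b^p a^p b^p. Then s ∈ L (take w = a^p b^p) and |s| = 4p ≥ p.
By the CFL pumping lemma, s = uvxyz for some u, v, x, y, z with |vxy| ≤ p, |vy| ≥ 1, and uv^i xy^i z ∈ L for every i ≥ 0.

Write s as four blocks A₁ B₁ A₂ B₂ with A₁ = A₂ = a^p and B₁ = B₂ = b^p. Since |vxy| ≤ p, the window vxy lies inside at most two adjacent blocks. Take i = 0 and let t = uxz, so |t| = 4p − |vy| with 1 ≤ |vy| ≤ p. If |t| is odd, t ∉ L immediately, so assume |vy| is even (hence |vy| ≥ 2) and |t|/2 = 2p − |vy|/2, which satisfies p ≤ |t|/2 ≤ 2p − 1.

Case 1 (vxy inside A₁B₁): t = a^(p−j) b^(p−l) a^p b^p with j + l = |vy|. The second half of t has length < 2p, so it is a suffix of the trailing a^p b^p and ends in b; the first half is a^(p−j) b^(p−l) a^((j+l)/2), which ends in a because (j+l)/2 ≥ 1. The halves differ, so t ∉ L.

Case 2 (vxy inside B₁A₂, straddling the middle): t = a^p b^(p−j) a^(p−l) b^p with j + l = |vy|. If t = ww, then w is a prefix of t of length ≥ p, so w begins with a^p; and w is a suffix of t of length ≥ p, so w ends with b^p. That forces |w| ≥ 2p, contradicting |w| = |t|/2 ≤ 2p − 1. So t ∉ L.

Case 3 (vxy inside A₂B₂): t = a^p b^p a^(p−j) b^(p−l) with j + l = |vy|. The first half of t is a prefix of a^p b^p, so it begins with a; the second half is b^((j+l)/2) a^(p−j) b^(p−l), which begins with b. The halves differ, so t ∉ L.

In every case uv⁰xy⁰z = uxz ∉ L.

This contradicts the CFL pumping lemma, which requires uv^i xy^i z ∈ L for all i ≥ 0.
Hence L = {ww : w ∈ {a,b}*} is not context-free. ∎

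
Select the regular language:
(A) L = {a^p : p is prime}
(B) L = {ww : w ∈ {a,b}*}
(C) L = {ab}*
(C) {ab}*

(C) L = {ab}* is regular.

This can be recognized by a finite automaton (DFA/NFA).
Regular expressions like {ab}* define regular languages.

The other choices are not regular:
- {ww : w ∈ {a,b}*}: After pumping, the two halves no longer match
- {a^p : p is prime}: After pumping, the length becomes composite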